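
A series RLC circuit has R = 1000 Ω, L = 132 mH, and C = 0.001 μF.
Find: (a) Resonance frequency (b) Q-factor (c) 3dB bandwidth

Step 1 — Resonance: ω₀ = 1/√(LC) = 1/√(0.132·1e-09) = 8.704e+04 rad/s.
Step 2 — f₀ = ω₀/(2π) = 1.385e+04 Hz.
Step 3 — Series Q: Q = ω₀L/R = 8.704e+04·0.132/1000 = 11.49.
Step 4 — Bandwidth: Δω = ω₀/Q = 7576 rad/s; BW = Δω/(2π) = 1206 Hz.

(a) f₀ = 1.385e+04 Hz  (b) Q = 11.49  (c) BW = 1206 Hz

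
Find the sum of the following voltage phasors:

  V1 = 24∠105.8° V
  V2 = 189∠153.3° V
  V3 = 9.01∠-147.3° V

Step 1 — Convert each phasor to rectangular form:
  V1 = 24·(cos(105.8°) + j·sin(105.8°)) = -6.535 + j23.09 V
  V2 = 189·(cos(153.3°) + j·sin(153.3°)) = -168.8 + j84.92 V
  V3 = 9.01·(cos(-147.3°) + j·sin(-147.3°)) = -7.582 - j4.868 V
Step 2 — Sum components: V_total = -183 + j103.1 V.
Step 3 — Convert to polar: |V_total| = 210 V, ∠V_total = 150.6°.

V_total = 210∠150.6° V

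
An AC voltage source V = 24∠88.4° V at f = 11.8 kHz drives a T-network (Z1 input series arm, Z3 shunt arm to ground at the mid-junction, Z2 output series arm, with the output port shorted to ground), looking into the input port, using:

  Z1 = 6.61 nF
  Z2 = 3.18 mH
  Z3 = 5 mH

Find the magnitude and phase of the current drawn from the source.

Step 1 — Angular frequency: ω = 2π·f = 2π·1.18e+04 = 7.414e+04 rad/s.
Step 2 — Component impedances:
  Z1: Z = 1/(jωC) = -j/(ω·C) = 0 - j2041 Ω
  Z2: Z = jωL = j·7.414e+04·0.00318 = 0 + j235.8 Ω
  Z3: Z = jωL = j·7.414e+04·0.005 = 0 + j370.7 Ω
Step 3 — With the output port shorted to ground, the output series arm Z2 runs from the junction to ground; the shunt arm Z3 also runs from the junction to ground. They appear in parallel: Z3 || Z2 = 0 + j144.1 Ω.
Step 4 — Series with input arm Z1: Z_in = Z1 + (Z3 || Z2) = 0 - j1896 Ω = 1896∠-90.0° Ω.
Step 5 — Source phasor: V = 24∠88.4° V = 0.6701 + j23.99 V.
Step 6 — Ohm's law: I = V / Z_total = (0.6701 + j23.99) / (0 - j1896) = -0.01265 + j0.0003534 A.
Step 7 — Convert to polar: |I| = 0.01266 A, ∠I = 178.4°.

I = 0.01266∠178.4° A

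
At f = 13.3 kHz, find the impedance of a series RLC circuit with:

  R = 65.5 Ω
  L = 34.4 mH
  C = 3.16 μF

Step 1 — Angular frequency: ω = 2π·f = 2π·1.33e+04 = 8.357e+04 rad/s.
Step 2 — Component impedances:
  R: Z = R = 65.5 Ω
  L: Z = jωL = j·8.357e+04·0.0344 = 0 + j2875 Ω
  C: Z = 1/(jωC) = -j/(ω·C) = 0 - j3.787 Ω
Step 3 — Series combination: Z_total = R + L + C = 65.5 + j2871 Ω = 2872∠88.7° Ω.

Z = 65.5 + j2871 Ω = 2872∠88.7° Ω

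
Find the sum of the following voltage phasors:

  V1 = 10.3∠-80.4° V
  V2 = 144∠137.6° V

Step 1 — Convert each phasor to rectangular form:
  V1 = 10.3·(cos(-80.4°) + j·sin(-80.4°)) = 1.718 - j10.16 V
  V2 = 144·(cos(137.6°) + j·sin(137.6°)) = -106.3 + j97.1 V
Step 2 — Sum components: V_total = -104.6 + j86.94 V.
Step 3 — Convert to polar: |V_total| = 136 V, ∠V_total = 140.3°.

V_total = 136∠140.3° V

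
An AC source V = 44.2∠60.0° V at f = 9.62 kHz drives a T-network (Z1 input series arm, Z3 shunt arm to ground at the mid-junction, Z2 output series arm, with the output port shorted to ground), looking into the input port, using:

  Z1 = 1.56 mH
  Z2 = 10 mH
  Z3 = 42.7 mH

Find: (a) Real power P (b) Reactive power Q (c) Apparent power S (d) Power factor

Step 1 — Angular frequency: ω = 2π·f = 2π·9620 = 6.044e+04 rad/s.
Step 2 — Component impedances:
  Z1: Z = jωL = j·6.044e+04·0.00156 = 0 + j94.29 Ω
  Z2: Z = jωL = j·6.044e+04·0.01 = 0 + j604.4 Ω
  Z3: Z = jωL = j·6.044e+04·0.0427 = 0 + j2581 Ω
Step 3 — With the output port shorted to ground, the output series arm Z2 runs from the junction to ground; the shunt arm Z3 also runs from the junction to ground. They appear in parallel: Z3 || Z2 = 0 + j489.7 Ω.
Step 4 — Series with input arm Z1: Z_in = Z1 + (Z3 || Z2) = 0 + j584 Ω = 584∠90.0° Ω.
Step 5 — Source phasor: V = 44.2∠60.0° V = 22.1 + j38.28 V.
Step 6 — Current: I = V / Z = 0.06554 - j0.03784 A = 0.07568∠-30.0° A.
Step 7 — Complex power: S = V·I* = 0 + j3.345 VA.
Step 8 — Real power: P = Re(S) = 0 W.
Step 9 — Reactive power: Q = Im(S) = 3.345 VAR.
Step 10 — Apparent power: |S| = 3.345 VA.
Step 11 — Power factor: PF = P/|S| = 0 (lagging).

(a) P = 0 W  (b) Q = 3.345 VAR  (c) S = 3.345 VA  (d) PF = 0 (lagging)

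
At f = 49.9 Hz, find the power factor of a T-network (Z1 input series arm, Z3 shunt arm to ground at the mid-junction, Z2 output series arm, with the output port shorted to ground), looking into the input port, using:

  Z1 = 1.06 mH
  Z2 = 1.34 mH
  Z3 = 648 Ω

Step 1 — Angular frequency: ω = 2π·f = 2π·49.9 = 313.5 rad/s.
Step 2 — Component impedances:
  Z1: Z = jωL = j·313.5·0.00106 = 0 + j0.3323 Ω
  Z2: Z = jωL = j·313.5·0.00134 = 0 + j0.4201 Ω
  Z3: Z = R = 648 Ω
Step 3 — With the output port shorted to ground, the output series arm Z2 runs from the junction to ground; the shunt arm Z3 also runs from the junction to ground. They appear in parallel: Z3 || Z2 = 0.0002724 + j0.4201 Ω.
Step 4 — Series with input arm Z1: Z_in = Z1 + (Z3 || Z2) = 0.0002724 + j0.7525 Ω = 0.7525∠90.0° Ω.
Step 5 — Power factor: PF = cos(φ) = Re(Z)/|Z| = 0.0002724/0.7525 = 0.000362.
Step 6 — Type: Im(Z) = 0.7525 ⇒ lagging (phase φ = 90.0°).

PF = 0.000362 (lagging, φ = 90.0°)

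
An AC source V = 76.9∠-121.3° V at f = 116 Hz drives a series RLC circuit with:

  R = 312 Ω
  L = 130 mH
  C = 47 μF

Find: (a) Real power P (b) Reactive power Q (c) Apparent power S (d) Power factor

Step 1 — Angular frequency: ω = 2π·f = 2π·116 = 728.8 rad/s.
Step 2 — Component impedances:
  R: Z = R = 312 Ω
  L: Z = jωL = j·728.8·0.13 = 0 + j94.75 Ω
  C: Z = 1/(jωC) = -j/(ω·C) = 0 - j29.19 Ω
Step 3 — Series combination: Z_total = R + L + C = 312 + j65.56 Ω = 318.8∠11.9° Ω.
Step 4 — Source phasor: V = 76.9∠-121.3° V = -39.95 - j65.71 V.
Step 5 — Current: I = V / Z = -0.165 - j0.1759 A = 0.2412∠-133.2° A.
Step 6 — Complex power: S = V·I* = 18.15 + j3.814 VA.
Step 7 — Real power: P = Re(S) = 18.15 W.
Step 8 — Reactive power: Q = Im(S) = 3.814 VAR.
Step 9 — Apparent power: |S| = 18.55 VA.
Step 10 — Power factor: PF = P/|S| = 0.9786 (lagging).

(a) P = 18.15 W  (b) Q = 3.814 VAR  (c) S = 18.55 VA  (d) PF = 0.9786 (lagging)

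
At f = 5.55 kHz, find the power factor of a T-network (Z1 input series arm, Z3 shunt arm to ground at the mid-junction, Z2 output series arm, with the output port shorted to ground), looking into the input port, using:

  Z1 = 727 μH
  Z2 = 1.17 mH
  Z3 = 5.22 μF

Step 1 — Angular frequency: ω = 2π·f = 2π·5550 = 3.487e+04 rad/s.
Step 2 — Component impedances:
  Z1: Z = jωL = j·3.487e+04·0.000727 = 0 + j25.35 Ω
  Z2: Z = jωL = j·3.487e+04·0.00117 = 0 + j40.8 Ω
  Z3: Z = 1/(jωC) = -j/(ω·C) = 0 - j5.494 Ω
Step 3 — With the output port shorted to ground, the output series arm Z2 runs from the junction to ground; the shunt arm Z3 also runs from the junction to ground. They appear in parallel: Z3 || Z2 = 0 - j6.348 Ω.
Step 4 — Series with input arm Z1: Z_in = Z1 + (Z3 || Z2) = 0 + j19 Ω = 19∠90.0° Ω.
Step 5 — Power factor: PF = cos(φ) = Re(Z)/|Z| = 0/19 = 0.
Step 6 — Type: Im(Z) = 19 ⇒ lagging (phase φ = 90.0°).

PF = 0 (lagging, φ = 90.0°)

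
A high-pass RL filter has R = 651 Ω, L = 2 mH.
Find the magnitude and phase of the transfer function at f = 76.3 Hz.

Step 1 — Angular frequency: ω = 2π·76.3 = 479.4 rad/s.
Step 2 — Transfer function: H(jω) = jωL/(R + jωL).
Step 3 — Numerator jωL = j·0.9588; denominator R + jωL = 651 + j0.9588.
Step 4 — H = 2.169e-06 + j0.001473.
Step 5 — Magnitude: |H| = 0.001473 (-56.6 dB); phase: φ = 89.9°.

|H| = 0.001473 (-56.6 dB), φ = 89.9°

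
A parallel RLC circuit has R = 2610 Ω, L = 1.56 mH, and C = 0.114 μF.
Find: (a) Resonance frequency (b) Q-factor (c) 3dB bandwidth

Step 1 — Resonance: ω₀ = 1/√(LC) = 1/√(0.00156·1.14e-07) = 7.499e+04 rad/s.
Step 2 — f₀ = ω₀/(2π) = 1.193e+04 Hz.
Step 3 — Parallel Q: Q = R/(ω₀L) = 2610/(7.499e+04·0.00156) = 22.31.
Step 4 — Bandwidth: Δω = ω₀/Q = 3361 rad/s; BW = Δω/(2π) = 534.9 Hz.

(a) f₀ = 1.193e+04 Hz  (b) Q = 22.31  (c) BW = 534.9 Hz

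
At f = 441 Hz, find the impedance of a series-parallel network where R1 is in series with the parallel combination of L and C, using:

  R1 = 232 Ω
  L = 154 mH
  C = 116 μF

Step 1 — Angular frequency: ω = 2π·f = 2π·441 = 2771 rad/s.
Step 2 — Component impedances:
  R1: Z = R = 232 Ω
  L: Z = jωL = j·2771·0.154 = 0 + j426.7 Ω
  C: Z = 1/(jωC) = -j/(ω·C) = 0 - j3.111 Ω
Step 3 — Parallel branch: L || C = 1/(1/L + 1/C) = 0 - j3.134 Ω.
Step 4 — Series with R1: Z_total = R1 + (L || C) = 232 - j3.134 Ω = 232∠-0.8° Ω.

Z = 232 - j3.134 Ω = 232∠-0.8° Ω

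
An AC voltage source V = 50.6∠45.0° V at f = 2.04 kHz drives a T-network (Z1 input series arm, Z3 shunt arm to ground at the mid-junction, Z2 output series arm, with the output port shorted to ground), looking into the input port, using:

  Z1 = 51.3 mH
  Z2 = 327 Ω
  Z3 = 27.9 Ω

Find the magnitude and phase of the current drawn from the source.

Step 1 — Angular frequency: ω = 2π·f = 2π·2040 = 1.282e+04 rad/s.
Step 2 — Component impedances:
  Z1: Z = jωL = j·1.282e+04·0.0513 = 0 + j657.5 Ω
  Z2: Z = R = 327 Ω
  Z3: Z = R = 27.9 Ω
Step 3 — With the output port shorted to ground, the output series arm Z2 runs from the junction to ground; the shunt arm Z3 also runs from the junction to ground. They appear in parallel: Z3 || Z2 = 25.71 Ω.
Step 4 — Series with input arm Z1: Z_in = Z1 + (Z3 || Z2) = 25.71 + j657.5 Ω = 658.1∠87.8° Ω.
Step 5 — Source phasor: V = 50.6∠45.0° V = 35.78 + j35.78 V.
Step 6 — Ohm's law: I = V / Z_total = (35.78 + j35.78) / (25.71 + j657.5) = 0.05645 - j0.05221 A.
Step 7 — Convert to polar: |I| = 0.07689 A, ∠I = -42.8°.

I = 0.07689∠-42.8° A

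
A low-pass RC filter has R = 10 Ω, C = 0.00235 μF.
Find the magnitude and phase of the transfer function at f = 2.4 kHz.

Step 1 — Angular frequency: ω = 2π·2400 = 1.508e+04 rad/s.
Step 2 — Transfer function: H(jω) = 1/(1 + jωRC).
Step 3 — Denominator: 1 + jωRC = 1 + j·1.508e+04·10·2.35e-09 = 1 + j0.0003544.
Step 4 — H = 1 - j0.0003544.
Step 5 — Magnitude: |H| = 1 (-0.0 dB); phase: φ = -0.0°.

|H| = 1 (-0.0 dB), φ = -0.0°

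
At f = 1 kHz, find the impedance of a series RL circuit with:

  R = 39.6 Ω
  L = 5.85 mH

Step 1 — Angular frequency: ω = 2π·f = 2π·1000 = 6283 rad/s.
Step 2 — Component impedances:
  R: Z = R = 39.6 Ω
  L: Z = jωL = j·6283·0.00585 = 0 + j36.76 Ω
Step 3 — Series combination: Z_total = R + L = 39.6 + j36.76 Ω = 54.03∠42.9° Ω.

Z = 39.6 + j36.76 Ω = 54.03∠42.9° Ω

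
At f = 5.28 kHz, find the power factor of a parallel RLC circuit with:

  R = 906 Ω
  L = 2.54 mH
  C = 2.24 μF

Step 1 — Angular frequency: ω = 2π·f = 2π·5280 = 3.318e+04 rad/s.
Step 2 — Component impedances:
  R: Z = R = 906 Ω
  L: Z = jωL = j·3.318e+04·0.00254 = 0 + j84.27 Ω
  C: Z = 1/(jωC) = -j/(ω·C) = 0 - j13.46 Ω
Step 3 — Parallel combination: 1/Z_total = 1/R + 1/L + 1/C; Z_total = 0.283 - j16.01 Ω = 16.01∠-89.0° Ω.
Step 4 — Power factor: PF = cos(φ) = Re(Z)/|Z| = 0.28297/16.012 = 0.01767.
Step 5 — Type: Im(Z) = -16.01 ⇒ leading (phase φ = -89.0°).

PF = 0.01767 (leading, φ = -89.0°)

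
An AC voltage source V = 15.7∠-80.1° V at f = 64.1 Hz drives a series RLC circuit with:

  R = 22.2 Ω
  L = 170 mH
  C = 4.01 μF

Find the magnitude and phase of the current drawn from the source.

Step 1 — Angular frequency: ω = 2π·f = 2π·64.1 = 402.8 rad/s.
Step 2 — Component impedances:
  R: Z = R = 22.2 Ω
  L: Z = jωL = j·402.8·0.17 = 0 + j68.47 Ω
  C: Z = 1/(jωC) = -j/(ω·C) = 0 - j619.2 Ω
Step 3 — Series combination: Z_total = R + L + C = 22.2 - j550.7 Ω = 551.2∠-87.7° Ω.
Step 4 — Source phasor: V = 15.7∠-80.1° V = 2.699 - j15.47 V.
Step 5 — Ohm's law: I = V / Z_total = (2.699 - j15.47) / (22.2 - j550.7) = 0.02824 + j0.003763 A.
Step 6 — Convert to polar: |I| = 0.02849 A, ∠I = 7.6°.

I = 0.02849∠7.6° A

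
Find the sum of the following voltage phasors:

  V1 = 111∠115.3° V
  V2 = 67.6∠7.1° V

Step 1 — Convert each phasor to rectangular form:
  V1 = 111·(cos(115.3°) + j·sin(115.3°)) = -47.44 + j100.4 V
  V2 = 67.6·(cos(7.1°) + j·sin(7.1°)) = 67.08 + j8.355 V
Step 2 — Sum components: V_total = 19.64 + j108.7 V.
Step 3 — Convert to polar: |V_total| = 110.5 V, ∠V_total = 79.8°.

V_total = 110.5∠79.8° V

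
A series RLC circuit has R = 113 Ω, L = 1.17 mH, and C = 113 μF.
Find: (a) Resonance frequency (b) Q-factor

Step 1 — Resonance condition Im(Z)=0 gives ω₀ = 1/√(LC).
Step 2 — ω₀ = 1/√(0.00117·0.000113) = 2750 rad/s.
Step 3 — f₀ = ω₀/(2π) = 437.7 Hz.
Step 4 — Series Q: Q = ω₀L/R = 2750·0.00117/113 = 0.02848.

(a) f₀ = 437.7 Hz  (b) Q = 0.02848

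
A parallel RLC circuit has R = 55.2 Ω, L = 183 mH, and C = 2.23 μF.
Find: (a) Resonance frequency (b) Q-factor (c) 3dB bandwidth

Step 1 — Resonance: ω₀ = 1/√(LC) = 1/√(0.183·2.23e-06) = 1565 rad/s.
Step 2 — f₀ = ω₀/(2π) = 249.1 Hz.
Step 3 — Parallel Q: Q = R/(ω₀L) = 55.2/(1565·0.183) = 0.1927.
Step 4 — Bandwidth: Δω = ω₀/Q = 8124 rad/s; BW = Δω/(2π) = 1293 Hz.

(a) f₀ = 249.1 Hz  (b) Q = 0.1927  (c) BW = 1293 Hz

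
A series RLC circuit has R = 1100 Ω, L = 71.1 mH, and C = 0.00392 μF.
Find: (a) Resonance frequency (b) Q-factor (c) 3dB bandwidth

Step 1 — Resonance condition Im(Z)=0 gives ω₀ = 1/√(LC).
Step 2 — ω₀ = 1/√(0.0711·3.92e-09) = 5.99e+04 rad/s.
Step 3 — f₀ = ω₀/(2π) = 9533 Hz.
Step 4 — Series Q: Q = ω₀L/R = 5.99e+04·0.0711/1100 = 3.872.
Step 5 — 3dB bandwidth: Δω = ω₀/Q = 1.547e+04 rad/s; BW = Δω/(2π) = 2462 Hz.

(a) f₀ = 9533 Hz  (b) Q = 3.872  (c) BW = 2462 Hz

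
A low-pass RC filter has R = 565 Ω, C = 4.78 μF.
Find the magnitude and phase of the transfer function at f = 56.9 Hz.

Step 1 — Angular frequency: ω = 2π·56.9 = 357.5 rad/s.
Step 2 — Transfer function: H(jω) = 1/(1 + jωRC).
Step 3 — Denominator: 1 + jωRC = 1 + j·357.5·565·4.78e-06 = 1 + j0.9655.
Step 4 — H = 0.5175 - j0.4997.
Step 5 — Magnitude: |H| = 0.7194 (-2.9 dB); phase: φ = -44.0°.

|H| = 0.7194 (-2.9 dB), φ = -44.0°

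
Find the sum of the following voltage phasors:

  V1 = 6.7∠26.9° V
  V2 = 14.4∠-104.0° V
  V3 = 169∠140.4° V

Step 1 — Convert each phasor to rectangular form:
  V1 = 6.7·(cos(26.9°) + j·sin(26.9°)) = 5.975 + j3.031 V
  V2 = 14.4·(cos(-104.0°) + j·sin(-104.0°)) = -3.484 - j13.97 V
  V3 = 169·(cos(140.4°) + j·sin(140.4°)) = -130.2 + j107.7 V
Step 2 — Sum components: V_total = -127.7 + j96.78 V.
Step 3 — Convert to polar: |V_total| = 160.3 V, ∠V_total = 142.8°.

V_total = 160.3∠142.8° V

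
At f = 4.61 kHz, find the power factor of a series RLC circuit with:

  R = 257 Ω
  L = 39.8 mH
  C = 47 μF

Step 1 — Angular frequency: ω = 2π·f = 2π·4610 = 2.897e+04 rad/s.
Step 2 — Component impedances:
  R: Z = R = 257 Ω
  L: Z = jωL = j·2.897e+04·0.0398 = 0 + j1153 Ω
  C: Z = 1/(jωC) = -j/(ω·C) = 0 - j0.7345 Ω
Step 3 — Series combination: Z_total = R + L + C = 257 + j1152 Ω = 1180∠77.4° Ω.
Step 4 — Power factor: PF = cos(φ) = Re(Z)/|Z| = 257/1180.4 = 0.2177.
Step 5 — Type: Im(Z) = 1152 ⇒ lagging (phase φ = 77.4°).

PF = 0.2177 (lagging, φ = 77.4°)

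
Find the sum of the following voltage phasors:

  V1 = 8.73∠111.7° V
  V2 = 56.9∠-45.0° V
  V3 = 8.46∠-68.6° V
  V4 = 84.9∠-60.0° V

Step 1 — Convert each phasor to rectangular form:
  V1 = 8.73·(cos(111.7°) + j·sin(111.7°)) = -3.228 + j8.111 V
  V2 = 56.9·(cos(-45.0°) + j·sin(-45.0°)) = 40.23 - j40.23 V
  V3 = 8.46·(cos(-68.6°) + j·sin(-68.6°)) = 3.087 - j7.877 V
  V4 = 84.9·(cos(-60.0°) + j·sin(-60.0°)) = 42.45 - j73.53 V
Step 2 — Sum components: V_total = 82.54 - j113.5 V.
Step 3 — Convert to polar: |V_total| = 140.4 V, ∠V_total = -54.0°.

V_total = 140.4∠-54.0° V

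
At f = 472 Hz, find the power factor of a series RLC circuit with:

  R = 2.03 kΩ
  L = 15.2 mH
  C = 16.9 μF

Step 1 — Angular frequency: ω = 2π·f = 2π·472 = 2966 rad/s.
Step 2 — Component impedances:
  R: Z = R = 2030 Ω
  L: Z = jωL = j·2966·0.0152 = 0 + j45.08 Ω
  C: Z = 1/(jωC) = -j/(ω·C) = 0 - j19.95 Ω
Step 3 — Series combination: Z_total = R + L + C = 2030 + j25.13 Ω = 2030∠0.7° Ω.
Step 4 — Power factor: PF = cos(φ) = Re(Z)/|Z| = 2030/2030.2 = 0.9999.
Step 5 — Type: Im(Z) = 25.13 ⇒ lagging (phase φ = 0.7°).

PF = 0.9999 (lagging, φ = 0.7°)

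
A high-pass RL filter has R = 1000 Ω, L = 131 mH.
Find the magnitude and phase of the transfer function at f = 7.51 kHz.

Step 1 — Angular frequency: ω = 2π·7510 = 4.719e+04 rad/s.
Step 2 — Transfer function: H(jω) = jωL/(R + jωL).
Step 3 — Numerator jωL = j·6181; denominator R + jωL = 1000 + j6181.
Step 4 — H = 0.9745 + j0.1576.
Step 5 — Magnitude: |H| = 0.9872 (-0.1 dB); phase: φ = 9.2°.

|H| = 0.9872 (-0.1 dB), φ = 9.2°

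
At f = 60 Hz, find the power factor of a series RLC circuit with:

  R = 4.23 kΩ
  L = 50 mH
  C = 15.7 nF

Step 1 — Angular frequency: ω = 2π·f = 2π·60 = 377 rad/s.
Step 2 — Component impedances:
  R: Z = R = 4230 Ω
  L: Z = jωL = j·377·0.05 = 0 + j18.85 Ω
  C: Z = 1/(jωC) = -j/(ω·C) = 0 - j1.69e+05 Ω
Step 3 — Series combination: Z_total = R + L + C = 4230 - j1.689e+05 Ω = 1.69e+05∠-88.6° Ω.
Step 4 — Power factor: PF = cos(φ) = Re(Z)/|Z| = 4230/1.69e+05 = 0.02503.
Step 5 — Type: Im(Z) = -1.689e+05 ⇒ leading (phase φ = -88.6°).

PF = 0.02503 (leading, φ = -88.6°)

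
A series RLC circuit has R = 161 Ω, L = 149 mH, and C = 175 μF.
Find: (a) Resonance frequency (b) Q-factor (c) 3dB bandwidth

Step 1 — Resonance condition Im(Z)=0 gives ω₀ = 1/√(LC).
Step 2 — ω₀ = 1/√(0.149·0.000175) = 195.8 rad/s.
Step 3 — f₀ = ω₀/(2π) = 31.17 Hz.
Step 4 — Series Q: Q = ω₀L/R = 195.8·0.149/161 = 0.1812.
Step 5 — 3dB bandwidth: Δω = ω₀/Q = 1081 rad/s; BW = Δω/(2π) = 172 Hz.

(a) f₀ = 31.17 Hz  (b) Q = 0.1812  (c) BW = 172 Hz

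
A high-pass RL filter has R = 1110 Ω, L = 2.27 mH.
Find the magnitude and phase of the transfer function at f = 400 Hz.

Step 1 — Angular frequency: ω = 2π·400 = 2513 rad/s.
Step 2 — Transfer function: H(jω) = jωL/(R + jωL).
Step 3 — Numerator jωL = j·5.705; denominator R + jωL = 1110 + j5.705.
Step 4 — H = 2.642e-05 + j0.00514.
Step 5 — Magnitude: |H| = 0.00514 (-45.8 dB); phase: φ = 89.7°.

|H| = 0.00514 (-45.8 dB), φ = 89.7°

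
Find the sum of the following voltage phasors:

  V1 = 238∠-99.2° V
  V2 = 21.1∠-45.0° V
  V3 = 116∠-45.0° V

Step 1 — Convert each phasor to rectangular form:
  V1 = 238·(cos(-99.2°) + j·sin(-99.2°)) = -38.05 - j234.9 V
  V2 = 21.1·(cos(-45.0°) + j·sin(-45.0°)) = 14.92 - j14.92 V
  V3 = 116·(cos(-45.0°) + j·sin(-45.0°)) = 82.02 - j82.02 V
Step 2 — Sum components: V_total = 58.89 - j331.9 V.
Step 3 — Convert to polar: |V_total| = 337.1 V, ∠V_total = -79.9°.

V_total = 337.1∠-79.9° V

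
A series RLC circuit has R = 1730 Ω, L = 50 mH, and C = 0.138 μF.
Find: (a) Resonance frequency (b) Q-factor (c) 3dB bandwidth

Step 1 — Resonance: ω₀ = 1/√(LC) = 1/√(0.05·1.38e-07) = 1.204e+04 rad/s.
Step 2 — f₀ = ω₀/(2π) = 1916 Hz.
Step 3 — Series Q: Q = ω₀L/R = 1.204e+04·0.05/1730 = 0.3479.
Step 4 — Bandwidth: Δω = ω₀/Q = 3.46e+04 rad/s; BW = Δω/(2π) = 5507 Hz.

(a) f₀ = 1916 Hz  (b) Q = 0.3479  (c) BW = 5507 Hz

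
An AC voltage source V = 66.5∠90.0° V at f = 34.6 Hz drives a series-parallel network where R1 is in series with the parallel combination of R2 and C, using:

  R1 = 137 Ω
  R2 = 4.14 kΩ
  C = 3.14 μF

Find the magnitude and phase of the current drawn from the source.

Step 1 — Angular frequency: ω = 2π·f = 2π·34.6 = 217.4 rad/s.
Step 2 — Component impedances:
  R1: Z = R = 137 Ω
  R2: Z = R = 4140 Ω
  C: Z = 1/(jωC) = -j/(ω·C) = 0 - j1465 Ω
Step 3 — Parallel branch: R2 || C = 1/(1/R2 + 1/C) = 460.7 - j1302 Ω.
Step 4 — Series with R1: Z_total = R1 + (R2 || C) = 597.7 - j1302 Ω = 1433∠-65.3° Ω.
Step 5 — Source phasor: V = 66.5∠90.0° V = 0 + j66.5 V.
Step 6 — Ohm's law: I = V / Z_total = (0 + j66.5) / (597.7 - j1302) = -0.04219 + j0.01937 A.
Step 7 — Convert to polar: |I| = 0.04642 A, ∠I = 155.3°.

I = 0.04642∠155.3° A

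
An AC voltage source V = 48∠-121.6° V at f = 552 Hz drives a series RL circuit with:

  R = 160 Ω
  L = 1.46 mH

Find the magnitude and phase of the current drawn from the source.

Step 1 — Angular frequency: ω = 2π·f = 2π·552 = 3468 rad/s.
Step 2 — Component impedances:
  R: Z = R = 160 Ω
  L: Z = jωL = j·3468·0.00146 = 0 + j5.064 Ω
Step 3 — Series combination: Z_total = R + L = 160 + j5.064 Ω = 160.1∠1.8° Ω.
Step 4 — Source phasor: V = 48∠-121.6° V = -25.15 - j40.88 V.
Step 5 — Ohm's law: I = V / Z_total = (-25.15 - j40.88) / (160 + j5.064) = -0.1651 - j0.2503 A.
Step 6 — Convert to polar: |I| = 0.2998 A, ∠I = -123.4°.

I = 0.2998∠-123.4° A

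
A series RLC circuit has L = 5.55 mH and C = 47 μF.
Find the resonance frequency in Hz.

Step 1 — Resonance condition Im(Z)=0 gives ω₀ = 1/√(LC).
Step 2 — ω₀ = 1/√(0.00555·4.7e-05) = 1958 rad/s.
Step 3 — f₀ = ω₀/(2π) = 311.6 Hz.

f₀ = 311.6 Hz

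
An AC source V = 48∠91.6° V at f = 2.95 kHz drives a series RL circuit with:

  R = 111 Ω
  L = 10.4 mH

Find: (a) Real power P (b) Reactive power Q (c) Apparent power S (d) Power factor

Step 1 — Angular frequency: ω = 2π·f = 2π·2950 = 1.854e+04 rad/s.
Step 2 — Component impedances:
  R: Z = R = 111 Ω
  L: Z = jωL = j·1.854e+04·0.0104 = 0 + j192.8 Ω
Step 3 — Series combination: Z_total = R + L = 111 + j192.8 Ω = 222.4∠60.1° Ω.
Step 4 — Source phasor: V = 48∠91.6° V = -1.34 + j47.98 V.
Step 5 — Current: I = V / Z = 0.1839 + j0.1129 A = 0.2158∠31.5° A.
Step 6 — Complex power: S = V·I* = 5.169 + j8.976 VA.
Step 7 — Real power: P = Re(S) = 5.169 W.
Step 8 — Reactive power: Q = Im(S) = 8.976 VAR.
Step 9 — Apparent power: |S| = 10.36 VA.
Step 10 — Power factor: PF = P/|S| = 0.499 (lagging).

(a) P = 5.169 W  (b) Q = 8.976 VAR  (c) S = 10.36 VA  (d) PF = 0.499 (lagging)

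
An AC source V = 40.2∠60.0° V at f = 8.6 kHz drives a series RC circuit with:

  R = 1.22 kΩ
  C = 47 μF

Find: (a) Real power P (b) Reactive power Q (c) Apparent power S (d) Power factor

Step 1 — Angular frequency: ω = 2π·f = 2π·8600 = 5.404e+04 rad/s.
Step 2 — Component impedances:
  R: Z = R = 1220 Ω
  C: Z = 1/(jωC) = -j/(ω·C) = 0 - j0.3938 Ω
Step 3 — Series combination: Z_total = R + C = 1220 - j0.3938 Ω = 1220∠-0.0° Ω.
Step 4 — Source phasor: V = 40.2∠60.0° V = 20.1 + j34.81 V.
Step 5 — Current: I = V / Z = 0.01647 + j0.02854 A = 0.03295∠60.0° A.
Step 6 — Complex power: S = V·I* = 1.325 - j0.0004275 VA.
Step 7 — Real power: P = Re(S) = 1.325 W.
Step 8 — Reactive power: Q = Im(S) = -0.0004275 VAR.
Step 9 — Apparent power: |S| = 1.325 VA.
Step 10 — Power factor: PF = P/|S| = 1 (leading).

(a) P = 1.325 W  (b) Q = -0.0004275 VAR  (c) S = 1.325 VA  (d) PF = 1 (leading)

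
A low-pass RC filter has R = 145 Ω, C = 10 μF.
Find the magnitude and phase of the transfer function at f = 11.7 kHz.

Step 1 — Angular frequency: ω = 2π·1.17e+04 = 7.351e+04 rad/s.
Step 2 — Transfer function: H(jω) = 1/(1 + jωRC).
Step 3 — Denominator: 1 + jωRC = 1 + j·7.351e+04·145·1e-05 = 1 + j106.6.
Step 4 — H = 8.8e-05 - j0.009381.
Step 5 — Magnitude: |H| = 0.009381 (-40.6 dB); phase: φ = -89.5°.

|H| = 0.009381 (-40.6 dB), φ = -89.5°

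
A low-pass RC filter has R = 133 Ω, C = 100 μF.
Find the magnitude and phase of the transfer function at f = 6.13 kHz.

Step 1 — Angular frequency: ω = 2π·6130 = 3.852e+04 rad/s.
Step 2 — Transfer function: H(jω) = 1/(1 + jωRC).
Step 3 — Denominator: 1 + jωRC = 1 + j·3.852e+04·133·0.0001 = 1 + j512.3.
Step 4 — H = 3.811e-06 - j0.001952.
Step 5 — Magnitude: |H| = 0.001952 (-54.2 dB); phase: φ = -89.9°.

|H| = 0.001952 (-54.2 dB), φ = -89.9°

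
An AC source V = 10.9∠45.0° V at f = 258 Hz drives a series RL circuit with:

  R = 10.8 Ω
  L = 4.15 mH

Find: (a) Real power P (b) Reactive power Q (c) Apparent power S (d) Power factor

Step 1 — Angular frequency: ω = 2π·f = 2π·258 = 1621 rad/s.
Step 2 — Component impedances:
  R: Z = R = 10.8 Ω
  L: Z = jωL = j·1621·0.00415 = 0 + j6.727 Ω
Step 3 — Series combination: Z_total = R + L = 10.8 + j6.727 Ω = 12.72∠31.9° Ω.
Step 4 — Source phasor: V = 10.9∠45.0° V = 7.707 + j7.707 V.
Step 5 — Current: I = V / Z = 0.8344 + j0.1939 A = 0.8567∠13.1° A.
Step 6 — Complex power: S = V·I* = 7.926 + j4.937 VA.
Step 7 — Real power: P = Re(S) = 7.926 W.
Step 8 — Reactive power: Q = Im(S) = 4.937 VAR.
Step 9 — Apparent power: |S| = 9.338 VA.
Step 10 — Power factor: PF = P/|S| = 0.8488 (lagging).

(a) P = 7.926 W  (b) Q = 4.937 VAR  (c) S = 9.338 VA  (d) PF = 0.8488 (lagging)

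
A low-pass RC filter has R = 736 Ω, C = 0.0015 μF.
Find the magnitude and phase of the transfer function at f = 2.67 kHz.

Step 1 — Angular frequency: ω = 2π·2670 = 1.678e+04 rad/s.
Step 2 — Transfer function: H(jω) = 1/(1 + jωRC).
Step 3 — Denominator: 1 + jωRC = 1 + j·1.678e+04·736·1.5e-09 = 1 + j0.01852.
Step 4 — H = 0.9997 - j0.01851.
Step 5 — Magnitude: |H| = 0.9998 (-0.0 dB); phase: φ = -1.1°.

|H| = 0.9998 (-0.0 dB), φ = -1.1°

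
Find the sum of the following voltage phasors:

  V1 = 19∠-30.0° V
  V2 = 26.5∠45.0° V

Step 1 — Convert each phasor to rectangular form:
  V1 = 19·(cos(-30.0°) + j·sin(-30.0°)) = 16.45 - j9.5 V
  V2 = 26.5·(cos(45.0°) + j·sin(45.0°)) = 18.74 + j18.74 V
Step 2 — Sum components: V_total = 35.19 + j9.238 V.
Step 3 — Convert to polar: |V_total| = 36.39 V, ∠V_total = 14.7°.

V_total = 36.39∠14.7° V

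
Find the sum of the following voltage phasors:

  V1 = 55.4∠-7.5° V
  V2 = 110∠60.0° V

Step 1 — Convert each phasor to rectangular form:
  V1 = 55.4·(cos(-7.5°) + j·sin(-7.5°)) = 54.93 - j7.231 V
  V2 = 110·(cos(60.0°) + j·sin(60.0°)) = 55 + j95.26 V
Step 2 — Sum components: V_total = 109.9 + j88.03 V.
Step 3 — Convert to polar: |V_total| = 140.8 V, ∠V_total = 38.7°.

V_total = 140.8∠38.7° V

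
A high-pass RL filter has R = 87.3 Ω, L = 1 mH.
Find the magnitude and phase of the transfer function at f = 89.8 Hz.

Step 1 — Angular frequency: ω = 2π·89.8 = 564.2 rad/s.
Step 2 — Transfer function: H(jω) = jωL/(R + jωL).
Step 3 — Numerator jωL = j·0.5642; denominator R + jωL = 87.3 + j0.5642.
Step 4 — H = 4.177e-05 + j0.006463.
Step 5 — Magnitude: |H| = 0.006463 (-43.8 dB); phase: φ = 89.6°.

|H| = 0.006463 (-43.8 dB), φ = 89.6°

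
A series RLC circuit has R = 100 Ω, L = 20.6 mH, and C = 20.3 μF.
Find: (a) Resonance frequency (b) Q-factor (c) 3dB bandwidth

Step 1 — Resonance: ω₀ = 1/√(LC) = 1/√(0.0206·2.03e-05) = 1546 rad/s.
Step 2 — f₀ = ω₀/(2π) = 246.1 Hz.
Step 3 — Series Q: Q = ω₀L/R = 1546·0.0206/100 = 0.3186.
Step 4 — Bandwidth: Δω = ω₀/Q = 4854 rad/s; BW = Δω/(2π) = 772.6 Hz.

(a) f₀ = 246.1 Hz  (b) Q = 0.3186  (c) BW = 772.6 Hz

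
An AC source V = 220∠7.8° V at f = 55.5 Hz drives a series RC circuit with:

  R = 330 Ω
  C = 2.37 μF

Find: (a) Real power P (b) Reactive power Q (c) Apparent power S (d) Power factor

Step 1 — Angular frequency: ω = 2π·f = 2π·55.5 = 348.7 rad/s.
Step 2 — Component impedances:
  R: Z = R = 330 Ω
  C: Z = 1/(jωC) = -j/(ω·C) = 0 - j1210 Ω
Step 3 — Series combination: Z_total = R + C = 330 - j1210 Ω = 1254∠-74.7° Ω.
Step 4 — Source phasor: V = 220∠7.8° V = 218 + j29.86 V.
Step 5 — Current: I = V / Z = 0.02276 + j0.1739 A = 0.1754∠82.5° A.
Step 6 — Complex power: S = V·I* = 10.15 - j37.23 VA.
Step 7 — Real power: P = Re(S) = 10.15 W.
Step 8 — Reactive power: Q = Im(S) = -37.23 VAR.
Step 9 — Apparent power: |S| = 38.59 VA.
Step 10 — Power factor: PF = P/|S| = 0.2631 (leading).

(a) P = 10.15 W  (b) Q = -37.23 VAR  (c) S = 38.59 VA  (d) PF = 0.2631 (leading)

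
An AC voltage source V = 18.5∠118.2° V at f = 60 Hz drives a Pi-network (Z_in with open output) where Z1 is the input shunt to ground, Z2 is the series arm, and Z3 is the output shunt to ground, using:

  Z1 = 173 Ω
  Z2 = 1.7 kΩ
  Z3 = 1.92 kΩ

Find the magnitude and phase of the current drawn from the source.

Step 1 — Angular frequency: ω = 2π·f = 2π·60 = 377 rad/s.
Step 2 — Component impedances:
  Z1: Z = R = 173 Ω
  Z2: Z = R = 1700 Ω
  Z3: Z = R = 1920 Ω
Step 3 — With open output, the series arm Z2 and the output shunt Z3 appear in series to ground: Z2 + Z3 = 3620 Ω.
Step 4 — Parallel with input shunt Z1: Z_in = Z1 || (Z2 + Z3) = 165.1 Ω = 165.1∠0.0° Ω.
Step 5 — Source phasor: V = 18.5∠118.2° V = -8.742 + j16.3 V.
Step 6 — Ohm's law: I = V / Z_total = (-8.742 + j16.3) / (165.1) = -0.05295 + j0.09875 A.
Step 7 — Convert to polar: |I| = 0.112 A, ∠I = 118.2°.

I = 0.112∠118.2° A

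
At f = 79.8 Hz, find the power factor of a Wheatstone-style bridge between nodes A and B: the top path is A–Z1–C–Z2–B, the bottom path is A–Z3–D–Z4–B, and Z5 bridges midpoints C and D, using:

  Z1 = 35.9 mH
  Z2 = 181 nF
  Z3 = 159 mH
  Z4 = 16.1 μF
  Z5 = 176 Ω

Step 1 — Angular frequency: ω = 2π·f = 2π·79.8 = 501.4 rad/s.
Step 2 — Component impedances:
  Z1: Z = jωL = j·501.4·0.0359 = 0 + j18 Ω
  Z2: Z = 1/(jωC) = -j/(ω·C) = 0 - j1.102e+04 Ω
  Z3: Z = jωL = j·501.4·0.159 = 0 + j79.72 Ω
  Z4: Z = 1/(jωC) = -j/(ω·C) = 0 - j123.9 Ω
  Z5: Z = R = 176 Ω
Step 3 — Bridge requires nodal analysis (the Z5 bridge couples midpoints C and D, so the two paths cannot be reduced to a simple series/parallel combination). Setting node B to ground and injecting 1 A at node A, the 3-node admittance system at A, C, D solves to V_A = Z_AB = 27.22 - j59.22 Ω = 65.18∠-65.3° Ω.
Step 4 — Power factor: PF = cos(φ) = Re(Z)/|Z| = 27.22/65.18 = 0.4176.
Step 5 — Type: Im(Z) = -59.22 ⇒ leading (phase φ = -65.3°).

PF = 0.4176 (leading, φ = -65.3°)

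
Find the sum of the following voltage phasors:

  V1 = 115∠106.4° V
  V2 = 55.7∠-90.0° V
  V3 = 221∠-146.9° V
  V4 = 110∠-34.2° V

Step 1 — Convert each phasor to rectangular form:
  V1 = 115·(cos(106.4°) + j·sin(106.4°)) = -32.47 + j110.3 V
  V2 = 55.7·(cos(-90.0°) + j·sin(-90.0°)) = 0 - j55.7 V
  V3 = 221·(cos(-146.9°) + j·sin(-146.9°)) = -185.1 - j120.7 V
  V4 = 110·(cos(-34.2°) + j·sin(-34.2°)) = 90.98 - j61.83 V
Step 2 — Sum components: V_total = -126.6 - j127.9 V.
Step 3 — Convert to polar: |V_total| = 180 V, ∠V_total = -134.7°.

V_total = 180∠-134.7° V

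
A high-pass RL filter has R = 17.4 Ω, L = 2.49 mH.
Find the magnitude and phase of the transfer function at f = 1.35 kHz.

Step 1 — Angular frequency: ω = 2π·1350 = 8482 rad/s.
Step 2 — Transfer function: H(jω) = jωL/(R + jωL).
Step 3 — Numerator jωL = j·21.12; denominator R + jωL = 17.4 + j21.12.
Step 4 — H = 0.5957 + j0.4908.
Step 5 — Magnitude: |H| = 0.7718 (-2.2 dB); phase: φ = 39.5°.

|H| = 0.7718 (-2.2 dB), φ = 39.5°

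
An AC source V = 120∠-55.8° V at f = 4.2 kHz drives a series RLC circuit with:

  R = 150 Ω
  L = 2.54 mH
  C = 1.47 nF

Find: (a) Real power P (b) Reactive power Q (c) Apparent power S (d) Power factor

Step 1 — Angular frequency: ω = 2π·f = 2π·4200 = 2.639e+04 rad/s.
Step 2 — Component impedances:
  R: Z = R = 150 Ω
  L: Z = jωL = j·2.639e+04·0.00254 = 0 + j67.03 Ω
  C: Z = 1/(jωC) = -j/(ω·C) = 0 - j2.578e+04 Ω
Step 3 — Series combination: Z_total = R + L + C = 150 - j2.571e+04 Ω = 2.571e+04∠-89.7° Ω.
Step 4 — Source phasor: V = 120∠-55.8° V = 67.45 - j99.25 V.
Step 5 — Current: I = V / Z = 0.003875 + j0.002601 A = 0.004667∠33.9° A.
Step 6 — Complex power: S = V·I* = 0.003267 - j0.56 VA.
Step 7 — Real power: P = Re(S) = 0.003267 W.
Step 8 — Reactive power: Q = Im(S) = -0.56 VAR.
Step 9 — Apparent power: |S| = 0.5601 VA.
Step 10 — Power factor: PF = P/|S| = 0.005834 (leading).

(a) P = 0.003267 W  (b) Q = -0.56 VAR  (c) S = 0.5601 VA  (d) PF = 0.005834 (leading)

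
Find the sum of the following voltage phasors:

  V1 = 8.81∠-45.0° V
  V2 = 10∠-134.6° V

Step 1 — Convert each phasor to rectangular form:
  V1 = 8.81·(cos(-45.0°) + j·sin(-45.0°)) = 6.23 - j6.23 V
  V2 = 10·(cos(-134.6°) + j·sin(-134.6°)) = -7.022 - j7.12 V
Step 2 — Sum components: V_total = -0.7919 - j13.35 V.
Step 3 — Convert to polar: |V_total| = 13.37 V, ∠V_total = -93.4°.

V_total = 13.37∠-93.4° V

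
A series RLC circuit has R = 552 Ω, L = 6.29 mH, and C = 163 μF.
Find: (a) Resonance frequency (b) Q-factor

Step 1 — Resonance condition Im(Z)=0 gives ω₀ = 1/√(LC).
Step 2 — ω₀ = 1/√(0.00629·0.000163) = 987.6 rad/s.
Step 3 — f₀ = ω₀/(2π) = 157.2 Hz.
Step 4 — Series Q: Q = ω₀L/R = 987.6·0.00629/552 = 0.01125.

(a) f₀ = 157.2 Hz  (b) Q = 0.01125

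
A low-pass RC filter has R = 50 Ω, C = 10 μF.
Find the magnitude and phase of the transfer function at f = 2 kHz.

Step 1 — Angular frequency: ω = 2π·2000 = 1.257e+04 rad/s.
Step 2 — Transfer function: H(jω) = 1/(1 + jωRC).
Step 3 — Denominator: 1 + jωRC = 1 + j·1.257e+04·50·1e-05 = 1 + j6.283.
Step 4 — H = 0.0247 - j0.1552.
Step 5 — Magnitude: |H| = 0.1572 (-16.1 dB); phase: φ = -81.0°.

|H| = 0.1572 (-16.1 dB), φ = -81.0°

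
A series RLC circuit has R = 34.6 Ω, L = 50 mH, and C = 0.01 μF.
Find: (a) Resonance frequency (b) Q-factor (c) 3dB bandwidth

Step 1 — Resonance condition Im(Z)=0 gives ω₀ = 1/√(LC).
Step 2 — ω₀ = 1/√(0.05·1e-08) = 4.472e+04 rad/s.
Step 3 — f₀ = ω₀/(2π) = 7118 Hz.
Step 4 — Series Q: Q = ω₀L/R = 4.472e+04·0.05/34.6 = 64.63.
Step 5 — 3dB bandwidth: Δω = ω₀/Q = 692 rad/s; BW = Δω/(2π) = 110.1 Hz.

(a) f₀ = 7118 Hz  (b) Q = 64.63  (c) BW = 110.1 Hz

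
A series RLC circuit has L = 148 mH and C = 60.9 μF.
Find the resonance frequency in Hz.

Step 1 — Resonance condition Im(Z)=0 gives ω₀ = 1/√(LC).
Step 2 — ω₀ = 1/√(0.148·6.09e-05) = 333.1 rad/s.
Step 3 — f₀ = ω₀/(2π) = 53.01 Hz.

f₀ = 53.01 Hz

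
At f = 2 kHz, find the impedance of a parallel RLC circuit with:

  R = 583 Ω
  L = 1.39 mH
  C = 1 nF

Step 1 — Angular frequency: ω = 2π·f = 2π·2000 = 1.257e+04 rad/s.
Step 2 — Component impedances:
  R: Z = R = 583 Ω
  L: Z = jωL = j·1.257e+04·0.00139 = 0 + j17.47 Ω
  C: Z = 1/(jωC) = -j/(ω·C) = 0 - j7.958e+04 Ω
Step 3 — Parallel combination: 1/Z_total = 1/R + 1/L + 1/C; Z_total = 0.5231 + j17.46 Ω = 17.46∠88.3° Ω.

Z = 0.5231 + j17.46 Ω = 17.46∠88.3° Ω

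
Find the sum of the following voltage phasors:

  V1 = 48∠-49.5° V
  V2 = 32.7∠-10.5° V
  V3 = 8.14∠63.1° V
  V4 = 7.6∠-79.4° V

Step 1 — Convert each phasor to rectangular form:
  V1 = 48·(cos(-49.5°) + j·sin(-49.5°)) = 31.17 - j36.5 V
  V2 = 32.7·(cos(-10.5°) + j·sin(-10.5°)) = 32.15 - j5.959 V
  V3 = 8.14·(cos(63.1°) + j·sin(63.1°)) = 3.683 + j7.259 V
  V4 = 7.6·(cos(-79.4°) + j·sin(-79.4°)) = 1.398 - j7.47 V
Step 2 — Sum components: V_total = 68.41 - j42.67 V.
Step 3 — Convert to polar: |V_total| = 80.62 V, ∠V_total = -32.0°.

V_total = 80.62∠-32.0° V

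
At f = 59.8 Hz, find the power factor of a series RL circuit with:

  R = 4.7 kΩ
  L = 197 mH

Step 1 — Angular frequency: ω = 2π·f = 2π·59.8 = 375.7 rad/s.
Step 2 — Component impedances:
  R: Z = R = 4700 Ω
  L: Z = jωL = j·375.7·0.197 = 0 + j74.02 Ω
Step 3 — Series combination: Z_total = R + L = 4700 + j74.02 Ω = 4701∠0.9° Ω.
Step 4 — Power factor: PF = cos(φ) = Re(Z)/|Z| = 4700/4700.6 = 0.9999.
Step 5 — Type: Im(Z) = 74.02 ⇒ lagging (phase φ = 0.9°).

PF = 0.9999 (lagging, φ = 0.9°)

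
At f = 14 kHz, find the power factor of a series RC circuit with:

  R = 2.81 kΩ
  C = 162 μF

Step 1 — Angular frequency: ω = 2π·f = 2π·1.4e+04 = 8.796e+04 rad/s.
Step 2 — Component impedances:
  R: Z = R = 2810 Ω
  C: Z = 1/(jωC) = -j/(ω·C) = 0 - j0.07017 Ω
Step 3 — Series combination: Z_total = R + C = 2810 - j0.07017 Ω = 2810∠-0.0° Ω.
Step 4 — Power factor: PF = cos(φ) = Re(Z)/|Z| = 2810/2810 = 1.
Step 5 — Type: Im(Z) = -0.07017 ⇒ leading (phase φ = -0.0°).

PF = 1 (leading, φ = -0.0°)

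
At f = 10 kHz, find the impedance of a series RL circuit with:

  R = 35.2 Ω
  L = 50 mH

Step 1 — Angular frequency: ω = 2π·f = 2π·1e+04 = 6.283e+04 rad/s.
Step 2 — Component impedances:
  R: Z = R = 35.2 Ω
  L: Z = jωL = j·6.283e+04·0.05 = 0 + j3142 Ω
Step 3 — Series combination: Z_total = R + L = 35.2 + j3142 Ω = 3142∠89.4° Ω.

Z = 35.2 + j3142 Ω = 3142∠89.4° Ω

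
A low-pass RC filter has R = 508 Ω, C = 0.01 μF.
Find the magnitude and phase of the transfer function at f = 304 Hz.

Step 1 — Angular frequency: ω = 2π·304 = 1910 rad/s.
Step 2 — Transfer function: H(jω) = 1/(1 + jωRC).
Step 3 — Denominator: 1 + jωRC = 1 + j·1910·508·1e-08 = 1 + j0.009703.
Step 4 — H = 0.9999 - j0.009702.
Step 5 — Magnitude: |H| = 1 (-0.0 dB); phase: φ = -0.6°.

|H| = 1 (-0.0 dB), φ = -0.6°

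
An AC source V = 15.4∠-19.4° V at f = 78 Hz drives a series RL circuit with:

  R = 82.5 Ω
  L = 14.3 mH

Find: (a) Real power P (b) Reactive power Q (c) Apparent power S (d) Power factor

Step 1 — Angular frequency: ω = 2π·f = 2π·78 = 490.1 rad/s.
Step 2 — Component impedances:
  R: Z = R = 82.5 Ω
  L: Z = jωL = j·490.1·0.0143 = 0 + j7.008 Ω
Step 3 — Series combination: Z_total = R + L = 82.5 + j7.008 Ω = 82.8∠4.9° Ω.
Step 4 — Source phasor: V = 15.4∠-19.4° V = 14.53 - j5.115 V.
Step 5 — Current: I = V / Z = 0.1696 - j0.07641 A = 0.186∠-24.3° A.
Step 6 — Complex power: S = V·I* = 2.854 + j0.2424 VA.
Step 7 — Real power: P = Re(S) = 2.854 W.
Step 8 — Reactive power: Q = Im(S) = 0.2424 VAR.
Step 9 — Apparent power: |S| = 2.864 VA.
Step 10 — Power factor: PF = P/|S| = 0.9964 (lagging).

(a) P = 2.854 W  (b) Q = 0.2424 VAR  (c) S = 2.864 VA  (d) PF = 0.9964 (lagging)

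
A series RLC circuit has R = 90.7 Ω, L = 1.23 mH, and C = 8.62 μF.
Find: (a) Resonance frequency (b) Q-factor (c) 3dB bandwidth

Step 1 — Resonance condition Im(Z)=0 gives ω₀ = 1/√(LC).
Step 2 — ω₀ = 1/√(0.00123·8.62e-06) = 9712 rad/s.
Step 3 — f₀ = ω₀/(2π) = 1546 Hz.
Step 4 — Series Q: Q = ω₀L/R = 9712·0.00123/90.7 = 0.1317.
Step 5 — 3dB bandwidth: Δω = ω₀/Q = 7.374e+04 rad/s; BW = Δω/(2π) = 1.174e+04 Hz.

(a) f₀ = 1546 Hz  (b) Q = 0.1317  (c) BW = 1.174e+04 Hz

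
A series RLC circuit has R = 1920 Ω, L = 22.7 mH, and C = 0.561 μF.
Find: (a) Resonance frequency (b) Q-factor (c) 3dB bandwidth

Step 1 — Resonance: ω₀ = 1/√(LC) = 1/√(0.0227·5.61e-07) = 8861 rad/s.
Step 2 — f₀ = ω₀/(2π) = 1410 Hz.
Step 3 — Series Q: Q = ω₀L/R = 8861·0.0227/1920 = 0.1048.
Step 4 — Bandwidth: Δω = ω₀/Q = 8.458e+04 rad/s; BW = Δω/(2π) = 1.346e+04 Hz.

(a) f₀ = 1410 Hz  (b) Q = 0.1048  (c) BW = 1.346e+04 Hz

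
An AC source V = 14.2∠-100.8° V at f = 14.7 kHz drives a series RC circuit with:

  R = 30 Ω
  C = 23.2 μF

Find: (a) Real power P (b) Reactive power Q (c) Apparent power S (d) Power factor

Step 1 — Angular frequency: ω = 2π·f = 2π·1.47e+04 = 9.236e+04 rad/s.
Step 2 — Component impedances:
  R: Z = R = 30 Ω
  C: Z = 1/(jωC) = -j/(ω·C) = 0 - j0.4667 Ω
Step 3 — Series combination: Z_total = R + C = 30 - j0.4667 Ω = 30∠-0.9° Ω.
Step 4 — Source phasor: V = 14.2∠-100.8° V = -2.661 - j13.95 V.
Step 5 — Current: I = V / Z = -0.08144 - j0.4662 A = 0.4733∠-99.9° A.
Step 6 — Complex power: S = V·I* = 6.72 - j0.1045 VA.
Step 7 — Real power: P = Re(S) = 6.72 W.
Step 8 — Reactive power: Q = Im(S) = -0.1045 VAR.
Step 9 — Apparent power: |S| = 6.721 VA.
Step 10 — Power factor: PF = P/|S| = 0.9999 (leading).

(a) P = 6.72 W  (b) Q = -0.1045 VAR  (c) S = 6.721 VA  (d) PF = 0.9999 (leading)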